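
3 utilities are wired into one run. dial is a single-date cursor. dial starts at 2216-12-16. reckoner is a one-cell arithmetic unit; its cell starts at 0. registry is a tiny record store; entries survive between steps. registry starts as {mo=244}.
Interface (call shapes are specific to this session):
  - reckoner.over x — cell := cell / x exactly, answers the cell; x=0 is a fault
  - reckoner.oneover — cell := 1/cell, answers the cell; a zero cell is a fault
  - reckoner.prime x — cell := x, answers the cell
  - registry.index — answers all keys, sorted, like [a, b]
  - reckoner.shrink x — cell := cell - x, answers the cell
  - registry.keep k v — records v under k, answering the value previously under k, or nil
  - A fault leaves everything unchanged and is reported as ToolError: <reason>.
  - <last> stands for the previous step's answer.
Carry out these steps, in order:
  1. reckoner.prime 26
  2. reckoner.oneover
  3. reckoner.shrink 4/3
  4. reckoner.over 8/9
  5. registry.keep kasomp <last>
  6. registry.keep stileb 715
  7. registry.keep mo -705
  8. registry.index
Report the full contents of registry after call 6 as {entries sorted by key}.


Answer: {kasomp=-303/208, mo=244, stileb=715}

Derivation:
// 1. reckoner.prime(26) == 26
// 2. reckoner.oneover() == 1/26
// 3. reckoner.shrink(4/3) == -101/78
// 4. reckoner.over(8/9) == -303/208
// 5. registry.keep(kasomp, <last>) == nil
// 6. registry.keep(stileb, 715) == nil
// 7. registry.keep(mo, -705) == 244
// 8. registry.index() == [kasomp, mo, stileb]


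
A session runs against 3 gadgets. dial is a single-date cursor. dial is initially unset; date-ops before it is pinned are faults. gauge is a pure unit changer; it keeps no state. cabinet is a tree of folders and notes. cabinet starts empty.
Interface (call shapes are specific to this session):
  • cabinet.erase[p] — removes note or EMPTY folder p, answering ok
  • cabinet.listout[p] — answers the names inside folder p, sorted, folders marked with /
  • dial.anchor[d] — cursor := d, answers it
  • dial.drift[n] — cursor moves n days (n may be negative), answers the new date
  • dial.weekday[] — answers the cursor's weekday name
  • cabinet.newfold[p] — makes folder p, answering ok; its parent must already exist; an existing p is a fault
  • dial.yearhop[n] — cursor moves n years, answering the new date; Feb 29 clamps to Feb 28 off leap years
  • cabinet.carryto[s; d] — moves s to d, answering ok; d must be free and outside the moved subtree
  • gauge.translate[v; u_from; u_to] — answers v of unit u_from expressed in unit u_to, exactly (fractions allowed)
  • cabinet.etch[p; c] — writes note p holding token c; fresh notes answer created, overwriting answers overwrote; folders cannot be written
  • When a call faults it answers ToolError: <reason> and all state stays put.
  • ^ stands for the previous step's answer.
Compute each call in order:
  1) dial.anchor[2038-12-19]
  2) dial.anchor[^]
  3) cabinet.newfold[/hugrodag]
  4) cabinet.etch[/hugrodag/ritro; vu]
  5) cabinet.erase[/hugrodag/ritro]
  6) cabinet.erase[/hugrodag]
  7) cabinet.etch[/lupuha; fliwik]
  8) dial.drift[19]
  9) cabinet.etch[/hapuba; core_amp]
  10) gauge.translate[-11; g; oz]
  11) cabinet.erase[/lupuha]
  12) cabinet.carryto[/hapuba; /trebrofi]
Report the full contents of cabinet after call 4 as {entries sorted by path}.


·→ dial.anchor(d→2038-12-19)
·← 2038-12-19
·→ dial.anchor(d→^)
·← 2038-12-19
·→ cabinet.newfold(p→/hugrodag)
·← ok
·→ cabinet.etch(p→/hugrodag/ritro, c→vu)
·← created
·→ cabinet.erase(p→/hugrodag/ritro)
·← ok
·→ cabinet.erase(p→/hugrodag)
·← ok
·→ cabinet.etch(p→/lupuha, c→fliwik)
·← created
·→ dial.drift(n→19)
·← 2039-01-07
·→ cabinet.etch(p→/hapuba, c→core_amp)
·← created
·→ gauge.translate(v→-11, u_from→g, u_to→oz)
·← -1600000/4123567
·→ cabinet.erase(p→/lupuha)
·← ok
·→ cabinet.carryto(s→/hapuba, d→/trebrofi)
·← ok

Answer: {hugrodag/, hugrodag/ritro=vu}


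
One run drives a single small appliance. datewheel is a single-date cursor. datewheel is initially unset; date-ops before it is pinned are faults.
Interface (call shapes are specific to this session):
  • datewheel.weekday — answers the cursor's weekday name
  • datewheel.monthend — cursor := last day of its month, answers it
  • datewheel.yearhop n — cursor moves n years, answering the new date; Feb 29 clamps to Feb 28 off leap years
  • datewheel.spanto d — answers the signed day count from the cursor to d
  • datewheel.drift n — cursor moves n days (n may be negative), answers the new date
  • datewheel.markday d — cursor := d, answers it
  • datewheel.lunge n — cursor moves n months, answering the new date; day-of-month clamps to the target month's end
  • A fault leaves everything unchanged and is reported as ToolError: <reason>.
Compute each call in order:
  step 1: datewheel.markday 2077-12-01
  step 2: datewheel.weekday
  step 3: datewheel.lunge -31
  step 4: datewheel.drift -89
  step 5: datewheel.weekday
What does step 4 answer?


Answer: 2075-02-01

Derivation:
I run markday on d→2077-12-01, — result: 2077-12-01.
Invoking weekday(), — result: Wednesday.
Then lunge on n→-31, — result: 2075-05-01.
Calling drift on n→-89, giving 2075-02-01.
I invoke weekday, which returns Friday.


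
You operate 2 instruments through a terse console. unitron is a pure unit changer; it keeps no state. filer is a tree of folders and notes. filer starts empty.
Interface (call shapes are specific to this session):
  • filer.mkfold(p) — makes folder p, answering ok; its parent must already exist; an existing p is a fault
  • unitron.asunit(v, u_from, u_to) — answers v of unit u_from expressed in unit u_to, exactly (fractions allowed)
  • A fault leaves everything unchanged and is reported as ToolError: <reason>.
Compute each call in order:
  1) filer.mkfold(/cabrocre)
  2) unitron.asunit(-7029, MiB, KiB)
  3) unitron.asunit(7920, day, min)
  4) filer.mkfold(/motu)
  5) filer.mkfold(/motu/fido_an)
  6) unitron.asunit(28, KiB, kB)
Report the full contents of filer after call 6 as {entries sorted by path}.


Answer: {cabrocre/, motu/, motu/fido_an/}

Derivation:
>> filer.mkfold(p→/cabrocre)
<< ok
>> unitron.asunit(v→-7029, u_from→MiB, u_to→KiB)
<< -7197696
>> unitron.asunit(v→7920, u_from→day, u_to→min)
<< 11404800
>> filer.mkfold(p→/motu)
<< ok
>> filer.mkfold(p→/motu/fido_an)
<< ok
>> unitron.asunit(v→28, u_from→KiB, u_to→kB)
<< 3584/125


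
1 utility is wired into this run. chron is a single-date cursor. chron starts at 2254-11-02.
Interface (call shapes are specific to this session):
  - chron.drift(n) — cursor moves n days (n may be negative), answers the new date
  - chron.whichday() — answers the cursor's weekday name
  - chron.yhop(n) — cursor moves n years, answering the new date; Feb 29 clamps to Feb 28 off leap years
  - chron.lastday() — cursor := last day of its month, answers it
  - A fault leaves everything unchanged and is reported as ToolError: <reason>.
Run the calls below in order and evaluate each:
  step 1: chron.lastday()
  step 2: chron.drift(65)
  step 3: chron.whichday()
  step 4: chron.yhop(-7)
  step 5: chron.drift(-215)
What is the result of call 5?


Then chron.lastday(), giving 2254-11-30.
I call chron.drift using n: 65: 2255-02-03.
Calling chron.whichday, giving Saturday.
I use chron.yhop using n: -7, and get 2248-02-03.
Now I run chron.drift using n: -215: 2247-07-03.

Answer: 2247-07-03


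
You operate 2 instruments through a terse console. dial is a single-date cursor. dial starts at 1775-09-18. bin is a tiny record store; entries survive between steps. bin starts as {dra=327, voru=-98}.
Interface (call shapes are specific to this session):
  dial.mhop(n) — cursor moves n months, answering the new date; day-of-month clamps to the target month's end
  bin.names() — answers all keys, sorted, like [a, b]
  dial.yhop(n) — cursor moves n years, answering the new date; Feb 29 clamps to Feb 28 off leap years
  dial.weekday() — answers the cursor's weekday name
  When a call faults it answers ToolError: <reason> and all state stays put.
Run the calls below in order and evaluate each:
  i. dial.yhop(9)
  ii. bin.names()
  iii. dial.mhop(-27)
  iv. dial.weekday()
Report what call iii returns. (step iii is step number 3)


~$ dial.yhop n→9
:: 1784-09-18
~$ bin.names
:: [dra, voru]
~$ dial.mhop n→-27
:: 1782-06-18
~$ dial.weekday
:: Tuesday

Answer: 1782-06-18


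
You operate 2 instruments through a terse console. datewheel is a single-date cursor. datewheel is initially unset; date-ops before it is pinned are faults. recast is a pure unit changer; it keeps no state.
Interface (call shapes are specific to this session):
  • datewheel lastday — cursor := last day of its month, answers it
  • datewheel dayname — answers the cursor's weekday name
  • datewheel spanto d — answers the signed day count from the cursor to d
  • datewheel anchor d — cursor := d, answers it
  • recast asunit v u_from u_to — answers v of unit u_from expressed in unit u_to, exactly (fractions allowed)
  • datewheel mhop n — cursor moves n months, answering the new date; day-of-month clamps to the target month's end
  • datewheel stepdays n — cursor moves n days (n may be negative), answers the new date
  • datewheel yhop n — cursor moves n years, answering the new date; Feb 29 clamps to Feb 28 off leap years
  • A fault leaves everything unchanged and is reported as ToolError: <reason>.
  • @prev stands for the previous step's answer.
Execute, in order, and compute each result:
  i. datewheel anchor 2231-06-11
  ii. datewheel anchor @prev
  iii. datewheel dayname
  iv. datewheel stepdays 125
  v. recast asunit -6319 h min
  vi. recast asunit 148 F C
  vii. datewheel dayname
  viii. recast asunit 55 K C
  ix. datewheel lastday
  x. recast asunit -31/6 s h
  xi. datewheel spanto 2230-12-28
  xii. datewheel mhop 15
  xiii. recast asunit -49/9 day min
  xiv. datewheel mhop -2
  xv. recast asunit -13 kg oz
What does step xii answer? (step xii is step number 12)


Answer: 2233-01-31

Derivation:
Using datewheel anchor with d: 2231-06-11, giving 2231-06-11.
I call datewheel anchor with d: @prev, → 2231-06-11.
I use datewheel dayname, and get Saturday.
I try datewheel stepdays with n: 125, yielding 2231-10-14.
Calling recast asunit with v: -6319, u_from: h, u_to: min, → -379140.
Calling recast asunit with v: 148, u_from: F, u_to: C, which returns 580/9.
Calling datewheel dayname(), giving Friday.
I invoke recast asunit with v: 55, u_from: K, u_to: C, — result: -4363/20.
I invoke datewheel lastday(), giving 2231-10-31.
Next I call recast asunit with v: -31/6, u_from: s, u_to: h, — result: -31/21600.
Calling datewheel spanto with d: 2230-12-28, and see -307.
Next I call datewheel mhop with n: 15, giving 2233-01-31.
I run recast asunit with v: -49/9, u_from: day, u_to: min, yielding -7840.
I try datewheel mhop with n: -2, → 2232-11-30.
I invoke recast asunit with v: -13, u_from: kg, u_to: oz, → -20800000000/45359237.


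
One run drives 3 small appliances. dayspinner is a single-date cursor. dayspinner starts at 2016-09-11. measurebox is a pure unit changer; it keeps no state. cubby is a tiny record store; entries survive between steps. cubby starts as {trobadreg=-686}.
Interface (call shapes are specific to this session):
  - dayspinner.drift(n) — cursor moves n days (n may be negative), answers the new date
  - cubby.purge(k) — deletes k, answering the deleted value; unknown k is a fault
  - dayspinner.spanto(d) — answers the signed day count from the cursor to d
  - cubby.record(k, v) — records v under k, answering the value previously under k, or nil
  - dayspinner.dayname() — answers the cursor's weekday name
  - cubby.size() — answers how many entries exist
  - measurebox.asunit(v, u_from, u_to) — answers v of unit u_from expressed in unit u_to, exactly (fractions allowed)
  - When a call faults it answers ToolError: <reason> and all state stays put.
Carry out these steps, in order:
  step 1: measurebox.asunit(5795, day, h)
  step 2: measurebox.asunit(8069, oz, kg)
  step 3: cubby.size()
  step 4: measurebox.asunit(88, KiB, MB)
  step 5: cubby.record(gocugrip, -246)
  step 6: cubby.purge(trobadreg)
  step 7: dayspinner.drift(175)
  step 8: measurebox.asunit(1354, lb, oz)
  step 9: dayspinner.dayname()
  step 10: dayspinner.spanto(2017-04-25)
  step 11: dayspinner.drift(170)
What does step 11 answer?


> measurebox.asunit v=5795 u_from=day u_to=h
:: 139080
> measurebox.asunit v=8069 u_from=oz u_to=kg
:: 366003683353/1600000000
> cubby.size
:: 1
> measurebox.asunit v=88 u_from=KiB u_to=MB
:: 1408/15625
> cubby.record k=gocugrip v=-246
:: nil
> cubby.purge k=trobadreg
:: -686
> dayspinner.drift n=175
:: 2017-03-05
> measurebox.asunit v=1354 u_from=lb u_to=oz
:: 21664
> dayspinner.dayname
:: Sunday
> dayspinner.spanto d=2017-04-25
:: 51
> dayspinner.drift n=170
:: 2017-08-22

Answer: 2017-08-22


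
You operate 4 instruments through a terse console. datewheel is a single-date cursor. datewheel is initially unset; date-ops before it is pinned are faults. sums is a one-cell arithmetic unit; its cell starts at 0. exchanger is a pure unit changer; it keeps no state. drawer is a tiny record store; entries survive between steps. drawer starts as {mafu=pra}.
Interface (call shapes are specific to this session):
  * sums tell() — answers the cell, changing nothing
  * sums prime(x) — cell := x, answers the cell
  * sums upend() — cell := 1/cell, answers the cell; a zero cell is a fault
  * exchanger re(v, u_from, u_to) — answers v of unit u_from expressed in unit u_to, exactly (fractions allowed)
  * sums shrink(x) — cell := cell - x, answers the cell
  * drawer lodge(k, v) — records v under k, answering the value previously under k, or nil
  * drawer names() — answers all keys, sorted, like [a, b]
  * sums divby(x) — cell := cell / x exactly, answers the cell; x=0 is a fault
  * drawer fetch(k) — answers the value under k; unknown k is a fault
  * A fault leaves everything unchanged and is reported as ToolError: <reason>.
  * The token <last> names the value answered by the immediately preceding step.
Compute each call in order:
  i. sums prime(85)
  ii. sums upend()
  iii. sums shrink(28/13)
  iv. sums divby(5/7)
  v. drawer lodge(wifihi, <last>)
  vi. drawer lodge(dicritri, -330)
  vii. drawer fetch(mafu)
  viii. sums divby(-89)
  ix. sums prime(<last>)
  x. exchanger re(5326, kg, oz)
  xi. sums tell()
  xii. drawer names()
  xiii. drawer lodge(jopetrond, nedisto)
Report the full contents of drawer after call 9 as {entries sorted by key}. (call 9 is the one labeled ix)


Answer: {dicritri=-330, mafu=pra, wifihi=-16569/5525}

Derivation:
Now I run sums prime using x='85', — result: 85.
Then sums upend, giving 1/85.
Using sums shrink using x='28/13', and get -2367/1105.
I invoke sums divby using x='5/7', — result: -16569/5525.
Next I call drawer lodge using k='wifihi', v='<last>', and get nil.
Next I call drawer lodge using k='dicritri', v='-330', giving nil.
I try drawer fetch using k='mafu', and get pra.
I run sums divby using x='-89', — result: 16569/491725.
Invoking sums prime using x='<last>', giving 16569/491725.
I use exchanger re using v='5326', u_from='kg', u_to='oz', yielding 8521600000000/45359237.
Then sums tell, and observe 16569/491725.
Invoking drawer names(), and see [dicritri, mafu, wifihi].
I try drawer lodge using k='jopetrond', v='nedisto', and get nil.


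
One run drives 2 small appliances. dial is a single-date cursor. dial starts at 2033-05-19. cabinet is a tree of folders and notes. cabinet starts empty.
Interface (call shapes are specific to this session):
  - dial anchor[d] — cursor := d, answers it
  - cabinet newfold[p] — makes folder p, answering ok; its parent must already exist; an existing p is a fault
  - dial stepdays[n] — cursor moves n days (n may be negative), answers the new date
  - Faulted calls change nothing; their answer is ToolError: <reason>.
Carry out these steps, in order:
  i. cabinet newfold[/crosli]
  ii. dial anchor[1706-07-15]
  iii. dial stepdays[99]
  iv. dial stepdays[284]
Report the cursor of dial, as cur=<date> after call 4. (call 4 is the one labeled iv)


[in] cabinet newfold p: /crosli
  ok
[in] dial anchor d: 1706-07-15
  1706-07-15
[in] dial stepdays n: 99
  1706-10-22
[in] dial stepdays n: 284
  1707-08-02

Answer: cur=1707-08-02


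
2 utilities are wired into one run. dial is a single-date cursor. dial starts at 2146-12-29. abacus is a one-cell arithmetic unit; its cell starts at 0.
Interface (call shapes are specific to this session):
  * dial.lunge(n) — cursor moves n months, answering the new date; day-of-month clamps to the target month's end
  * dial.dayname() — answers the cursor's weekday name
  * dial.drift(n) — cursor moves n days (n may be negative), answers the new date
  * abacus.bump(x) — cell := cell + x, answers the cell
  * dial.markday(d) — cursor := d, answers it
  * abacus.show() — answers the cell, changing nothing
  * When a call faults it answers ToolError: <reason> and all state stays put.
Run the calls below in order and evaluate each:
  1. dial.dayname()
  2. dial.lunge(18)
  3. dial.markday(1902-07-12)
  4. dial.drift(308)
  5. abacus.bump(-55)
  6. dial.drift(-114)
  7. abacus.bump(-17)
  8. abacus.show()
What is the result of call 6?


Answer: 1903-01-22

Derivation:
I call dial.dayname(): Thursday.
Using dial.lunge passing n→18, and observe 2148-06-29.
I invoke dial.markday passing d→1902-07-12, — result: 1902-07-12.
Calling dial.drift passing n→308, and see 1903-05-16.
Then abacus.bump passing x→-55, which returns -55.
I use dial.drift passing n→-114, and observe 1903-01-22.
Then abacus.bump passing x→-17, and observe -72.
I invoke abacus.show, which returns -72.


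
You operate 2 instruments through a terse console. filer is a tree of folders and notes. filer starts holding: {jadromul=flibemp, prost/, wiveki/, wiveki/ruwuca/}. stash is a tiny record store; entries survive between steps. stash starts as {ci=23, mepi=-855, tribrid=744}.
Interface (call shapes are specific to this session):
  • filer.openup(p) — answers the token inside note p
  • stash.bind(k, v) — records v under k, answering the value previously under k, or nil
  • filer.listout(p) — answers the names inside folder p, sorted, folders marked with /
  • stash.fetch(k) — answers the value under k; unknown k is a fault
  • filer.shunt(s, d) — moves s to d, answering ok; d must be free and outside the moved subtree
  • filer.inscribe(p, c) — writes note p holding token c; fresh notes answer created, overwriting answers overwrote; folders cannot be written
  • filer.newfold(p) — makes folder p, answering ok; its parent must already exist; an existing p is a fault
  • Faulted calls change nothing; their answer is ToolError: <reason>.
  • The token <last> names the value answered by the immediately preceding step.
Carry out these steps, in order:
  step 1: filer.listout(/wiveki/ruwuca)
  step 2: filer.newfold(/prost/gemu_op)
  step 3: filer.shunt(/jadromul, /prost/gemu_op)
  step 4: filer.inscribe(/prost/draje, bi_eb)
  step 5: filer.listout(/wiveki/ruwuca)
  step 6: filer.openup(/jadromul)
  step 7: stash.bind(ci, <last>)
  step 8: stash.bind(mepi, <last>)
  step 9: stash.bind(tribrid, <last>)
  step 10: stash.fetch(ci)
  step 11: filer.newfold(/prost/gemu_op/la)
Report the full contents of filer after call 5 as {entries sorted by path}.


Answer: {jadromul=flibemp, prost/, prost/draje=bi_eb, prost/gemu_op/, wiveki/, wiveki/ruwuca/}

Derivation:
I use filer.listout(p: /wiveki/ruwuca), — result: [].
I run filer.newfold(p: /prost/gemu_op), → ok.
Calling filer.shunt(s: /jadromul, d: /prost/gemu_op), and observe ToolError: exists.
Using filer.inscribe(p: /prost/draje, c: bi_eb): created.
Calling filer.listout(p: /wiveki/ruwuca): [].
Then filer.openup(p: /jadromul), yielding flibemp.
I try stash.bind(k: ci, v: <last>), and see 23.
I use stash.bind(k: mepi, v: <last>), and observe -855.
Using stash.bind(k: tribrid, v: <last>), giving 744.
Then stash.fetch(k: ci), yielding flibemp.
I run filer.newfold(p: /prost/gemu_op/la), and see ok.


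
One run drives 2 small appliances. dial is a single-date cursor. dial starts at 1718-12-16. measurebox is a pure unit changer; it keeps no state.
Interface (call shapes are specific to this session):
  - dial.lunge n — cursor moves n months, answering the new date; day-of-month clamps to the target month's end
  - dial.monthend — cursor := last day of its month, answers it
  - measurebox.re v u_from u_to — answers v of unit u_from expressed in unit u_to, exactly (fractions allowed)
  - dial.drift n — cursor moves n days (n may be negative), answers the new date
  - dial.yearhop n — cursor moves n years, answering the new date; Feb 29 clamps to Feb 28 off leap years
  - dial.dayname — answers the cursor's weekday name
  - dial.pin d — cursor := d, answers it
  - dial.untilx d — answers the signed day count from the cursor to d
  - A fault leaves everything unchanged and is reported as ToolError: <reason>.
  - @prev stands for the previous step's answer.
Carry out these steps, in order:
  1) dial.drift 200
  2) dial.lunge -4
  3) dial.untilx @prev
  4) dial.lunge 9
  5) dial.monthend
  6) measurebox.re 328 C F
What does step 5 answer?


→ dial.drift(n→200)
← 1719-07-04
→ dial.lunge(n→-4)
← 1719-03-04
→ dial.untilx(d→@prev)
← 0
→ dial.lunge(n→9)
← 1719-12-04
→ dial.monthend()
← 1719-12-31
→ measurebox.re(v→328, u_from→C, u_to→F)
← 3112/5

Answer: 1719-12-31


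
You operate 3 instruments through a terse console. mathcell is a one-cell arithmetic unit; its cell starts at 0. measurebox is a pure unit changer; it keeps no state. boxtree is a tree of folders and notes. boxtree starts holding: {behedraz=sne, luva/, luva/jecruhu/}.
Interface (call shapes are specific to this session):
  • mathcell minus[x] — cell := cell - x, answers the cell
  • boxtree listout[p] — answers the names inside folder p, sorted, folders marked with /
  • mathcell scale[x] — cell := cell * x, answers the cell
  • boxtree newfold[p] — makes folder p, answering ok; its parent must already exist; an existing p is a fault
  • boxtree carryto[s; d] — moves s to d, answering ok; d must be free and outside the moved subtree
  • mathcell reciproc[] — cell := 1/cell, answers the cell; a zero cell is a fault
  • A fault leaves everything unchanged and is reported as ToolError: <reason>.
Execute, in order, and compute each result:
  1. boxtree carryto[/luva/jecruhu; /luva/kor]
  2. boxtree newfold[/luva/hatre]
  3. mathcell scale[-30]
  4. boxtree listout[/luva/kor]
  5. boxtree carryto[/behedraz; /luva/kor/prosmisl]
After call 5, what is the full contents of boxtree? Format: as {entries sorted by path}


-> boxtree carryto(s=/luva/jecruhu, d=/luva/kor)
<- ok
-> boxtree newfold(p=/luva/hatre)
<- ok
-> mathcell scale(x=-30)
<- 0
-> boxtree listout(p=/luva/kor)
<- []
-> boxtree carryto(s=/behedraz, d=/luva/kor/prosmisl)
<- ok

Answer: {luva/, luva/hatre/, luva/kor/, luva/kor/prosmisl=sne}


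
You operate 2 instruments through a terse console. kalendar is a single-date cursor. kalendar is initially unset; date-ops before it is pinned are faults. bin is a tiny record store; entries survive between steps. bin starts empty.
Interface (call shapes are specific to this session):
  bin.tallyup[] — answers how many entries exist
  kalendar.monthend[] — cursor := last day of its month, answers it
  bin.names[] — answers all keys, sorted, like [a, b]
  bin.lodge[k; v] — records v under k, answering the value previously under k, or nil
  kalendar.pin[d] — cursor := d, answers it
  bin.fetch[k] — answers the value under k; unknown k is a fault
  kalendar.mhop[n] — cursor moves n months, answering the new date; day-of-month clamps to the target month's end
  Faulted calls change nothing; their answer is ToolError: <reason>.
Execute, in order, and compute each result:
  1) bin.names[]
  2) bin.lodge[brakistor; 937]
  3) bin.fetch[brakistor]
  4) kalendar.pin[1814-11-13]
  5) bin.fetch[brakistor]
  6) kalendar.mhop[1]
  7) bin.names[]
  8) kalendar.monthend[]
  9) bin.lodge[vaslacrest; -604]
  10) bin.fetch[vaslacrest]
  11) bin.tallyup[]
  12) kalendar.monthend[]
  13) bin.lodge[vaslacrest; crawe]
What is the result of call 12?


Next I call bin.names(), which returns [].
Then bin.lodge with k: brakistor, v: 937, and get nil.
I call bin.fetch with k: brakistor, which returns 937.
Then kalendar.pin with d: 1814-11-13, and get 1814-11-13.
I run bin.fetch with k: brakistor, — result: 937.
I run kalendar.mhop with n: 1, — result: 1814-12-13.
Invoking bin.names(), and observe [brakistor].
I call kalendar.monthend(), — result: 1814-12-31.
Calling bin.lodge with k: vaslacrest, v: -604, — result: nil.
Calling bin.fetch with k: vaslacrest, yielding -604.
Next I call bin.tallyup(), — result: 2.
Then kalendar.monthend(), giving 1814-12-31.
Then bin.lodge with k: vaslacrest, v: crawe, which returns -604.

Answer: 1814-12-31


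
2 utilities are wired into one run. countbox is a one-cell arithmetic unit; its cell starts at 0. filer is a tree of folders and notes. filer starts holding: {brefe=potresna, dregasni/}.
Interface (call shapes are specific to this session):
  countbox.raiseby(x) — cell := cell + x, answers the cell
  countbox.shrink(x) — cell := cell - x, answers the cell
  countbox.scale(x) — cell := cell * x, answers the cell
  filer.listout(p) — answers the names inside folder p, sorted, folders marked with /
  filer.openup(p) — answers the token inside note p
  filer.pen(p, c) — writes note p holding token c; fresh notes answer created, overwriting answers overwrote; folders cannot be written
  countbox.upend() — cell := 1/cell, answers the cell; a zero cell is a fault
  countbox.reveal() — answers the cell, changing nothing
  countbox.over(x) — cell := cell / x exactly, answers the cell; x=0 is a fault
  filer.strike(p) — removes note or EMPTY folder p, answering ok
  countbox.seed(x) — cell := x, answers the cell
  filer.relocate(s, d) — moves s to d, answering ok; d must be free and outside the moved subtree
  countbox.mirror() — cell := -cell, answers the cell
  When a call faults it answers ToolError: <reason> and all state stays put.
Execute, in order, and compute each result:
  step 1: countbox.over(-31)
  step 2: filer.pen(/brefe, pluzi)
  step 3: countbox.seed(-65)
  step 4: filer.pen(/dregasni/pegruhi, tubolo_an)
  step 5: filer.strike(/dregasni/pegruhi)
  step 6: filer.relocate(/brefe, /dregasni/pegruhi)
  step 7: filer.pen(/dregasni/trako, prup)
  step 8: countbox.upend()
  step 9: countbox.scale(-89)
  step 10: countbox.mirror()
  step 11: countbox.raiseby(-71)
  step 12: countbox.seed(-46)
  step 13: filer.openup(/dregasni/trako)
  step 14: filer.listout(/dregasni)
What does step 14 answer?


>> countbox.over(x='-31')
<< 0
>> filer.pen(p='/brefe', c='pluzi')
<< overwrote
>> countbox.seed(x='-65')
<< -65
>> filer.pen(p='/dregasni/pegruhi', c='tubolo_an')
<< created
>> filer.strike(p='/dregasni/pegruhi')
<< ok
>> filer.relocate(s='/brefe', d='/dregasni/pegruhi')
<< ok
>> filer.pen(p='/dregasni/trako', c='prup')
<< created
>> countbox.upend()
<< -1/65
>> countbox.scale(x='-89')
<< 89/65
>> countbox.mirror()
<< -89/65
>> countbox.raiseby(x='-71')
<< -4704/65
>> countbox.seed(x='-46')
<< -46
>> filer.openup(p='/dregasni/trako')
<< prup
>> filer.listout(p='/dregasni')
<< [pegruhi, trako]

Answer: [pegruhi, trako]


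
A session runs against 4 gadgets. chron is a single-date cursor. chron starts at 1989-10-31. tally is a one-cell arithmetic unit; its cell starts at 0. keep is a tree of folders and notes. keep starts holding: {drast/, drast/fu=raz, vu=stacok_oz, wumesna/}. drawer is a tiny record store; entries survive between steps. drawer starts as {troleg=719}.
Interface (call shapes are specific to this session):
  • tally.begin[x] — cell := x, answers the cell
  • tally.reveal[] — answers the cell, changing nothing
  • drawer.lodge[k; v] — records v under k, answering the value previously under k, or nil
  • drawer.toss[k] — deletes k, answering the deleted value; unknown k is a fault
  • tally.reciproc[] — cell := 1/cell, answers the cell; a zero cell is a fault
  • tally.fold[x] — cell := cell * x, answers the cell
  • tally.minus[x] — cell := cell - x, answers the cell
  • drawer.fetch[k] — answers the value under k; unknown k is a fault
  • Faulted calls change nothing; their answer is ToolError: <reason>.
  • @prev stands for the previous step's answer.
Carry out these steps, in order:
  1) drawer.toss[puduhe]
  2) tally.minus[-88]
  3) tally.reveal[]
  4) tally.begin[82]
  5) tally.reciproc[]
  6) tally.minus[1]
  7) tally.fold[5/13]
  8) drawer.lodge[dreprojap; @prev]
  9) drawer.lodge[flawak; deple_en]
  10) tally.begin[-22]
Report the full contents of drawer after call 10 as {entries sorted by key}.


Answer: {dreprojap=-405/1066, flawak=deple_en, troleg=719}

Derivation:
>> drawer.toss(k=puduhe)
<< ToolError: no such key puduhe
>> tally.minus(x=-88)
<< 88
>> tally.reveal()
<< 88
>> tally.begin(x=82)
<< 82
>> tally.reciproc()
<< 1/82
>> tally.minus(x=1)
<< -81/82
>> tally.fold(x=5/13)
<< -405/1066
>> drawer.lodge(k=dreprojap, v=@prev)
<< nil
>> drawer.lodge(k=flawak, v=deple_en)
<< nil
>> tally.begin(x=-22)
<< -22


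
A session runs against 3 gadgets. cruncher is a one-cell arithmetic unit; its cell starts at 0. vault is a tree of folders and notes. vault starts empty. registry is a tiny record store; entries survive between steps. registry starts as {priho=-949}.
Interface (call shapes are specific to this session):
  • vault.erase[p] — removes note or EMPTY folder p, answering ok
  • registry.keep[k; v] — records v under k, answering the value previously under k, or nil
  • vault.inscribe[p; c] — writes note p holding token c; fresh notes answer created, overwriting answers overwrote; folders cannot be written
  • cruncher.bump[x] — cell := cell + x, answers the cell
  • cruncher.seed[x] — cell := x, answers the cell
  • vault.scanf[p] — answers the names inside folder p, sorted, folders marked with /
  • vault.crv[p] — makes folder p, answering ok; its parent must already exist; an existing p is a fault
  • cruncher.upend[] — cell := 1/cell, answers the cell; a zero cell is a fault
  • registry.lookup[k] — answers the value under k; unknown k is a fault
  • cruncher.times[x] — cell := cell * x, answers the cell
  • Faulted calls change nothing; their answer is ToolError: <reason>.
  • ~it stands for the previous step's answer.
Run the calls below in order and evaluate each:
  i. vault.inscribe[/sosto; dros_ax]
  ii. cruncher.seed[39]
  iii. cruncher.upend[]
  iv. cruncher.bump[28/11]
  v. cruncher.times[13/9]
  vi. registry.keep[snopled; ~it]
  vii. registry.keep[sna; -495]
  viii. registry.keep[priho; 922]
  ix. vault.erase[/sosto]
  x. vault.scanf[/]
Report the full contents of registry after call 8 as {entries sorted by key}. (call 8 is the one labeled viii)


·→ vault.inscribe(p→/sosto, c→dros_ax)
·← created
·→ cruncher.seed(x→39)
·← 39
·→ cruncher.upend()
·← 1/39
·→ cruncher.bump(x→28/11)
·← 1103/429
·→ cruncher.times(x→13/9)
·← 1103/297
·→ registry.keep(k→snopled, v→~it)
·← nil
·→ registry.keep(k→sna, v→-495)
·← nil
·→ registry.keep(k→priho, v→922)
·← -949
·→ vault.erase(p→/sosto)
·← ok
·→ vault.scanf(p→/)
·← []

Answer: {priho=922, sna=-495, snopled=1103/297}


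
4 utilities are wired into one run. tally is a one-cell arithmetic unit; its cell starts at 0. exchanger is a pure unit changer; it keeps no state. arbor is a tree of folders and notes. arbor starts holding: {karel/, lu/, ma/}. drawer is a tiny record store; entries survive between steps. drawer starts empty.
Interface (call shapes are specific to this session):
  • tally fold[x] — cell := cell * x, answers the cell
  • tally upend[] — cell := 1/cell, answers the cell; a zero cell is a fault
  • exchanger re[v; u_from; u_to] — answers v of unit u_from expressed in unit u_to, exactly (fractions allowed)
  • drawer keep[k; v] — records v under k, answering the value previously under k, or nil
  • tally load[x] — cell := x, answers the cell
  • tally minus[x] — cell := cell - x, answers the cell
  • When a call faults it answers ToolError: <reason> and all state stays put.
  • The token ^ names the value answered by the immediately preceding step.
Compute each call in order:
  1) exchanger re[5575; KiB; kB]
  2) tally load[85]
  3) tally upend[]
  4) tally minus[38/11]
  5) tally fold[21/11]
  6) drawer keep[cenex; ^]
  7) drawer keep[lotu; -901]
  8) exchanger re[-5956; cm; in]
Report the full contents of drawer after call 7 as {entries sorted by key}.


I use exchanger re with 5575, KiB, kB, giving 28544/5.
Next I call tally load with 85, yielding 85.
Calling tally upend(), yielding 1/85.
Next I call tally minus with 38/11, giving -3219/935.
Using tally fold with 21/11, giving -67599/10285.
I use drawer keep with cenex, ^, — result: nil.
Now I run drawer keep with lotu, -901, — result: nil.
I use exchanger re with -5956, cm, in, giving -297800/127.

Answer: {cenex=-67599/10285, lotu=-901}


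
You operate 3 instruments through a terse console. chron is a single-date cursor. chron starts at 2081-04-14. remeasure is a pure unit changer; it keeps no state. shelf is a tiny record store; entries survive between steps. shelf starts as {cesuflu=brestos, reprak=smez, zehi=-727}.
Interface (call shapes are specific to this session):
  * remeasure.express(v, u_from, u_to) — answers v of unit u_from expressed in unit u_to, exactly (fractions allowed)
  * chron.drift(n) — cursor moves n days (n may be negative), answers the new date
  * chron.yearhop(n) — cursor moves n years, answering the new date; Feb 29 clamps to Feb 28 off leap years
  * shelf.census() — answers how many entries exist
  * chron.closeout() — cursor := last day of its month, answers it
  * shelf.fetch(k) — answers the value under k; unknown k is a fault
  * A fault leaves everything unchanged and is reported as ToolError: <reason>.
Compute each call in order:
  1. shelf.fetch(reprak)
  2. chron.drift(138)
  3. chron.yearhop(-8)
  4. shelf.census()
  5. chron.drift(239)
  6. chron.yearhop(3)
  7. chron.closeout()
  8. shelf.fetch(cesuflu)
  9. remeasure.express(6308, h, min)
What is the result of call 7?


Calling fetch using k→reprak, → smez.
I use drift using n→138: 2081-08-30.
Invoking yearhop using n→-8, and get 2073-08-30.
I invoke census, which returns 3.
I use drift using n→239: 2074-04-26.
Using yearhop using n→3, and get 2077-04-26.
I invoke closeout: 2077-04-30.
I invoke fetch using k→cesuflu, and see brestos.
I try express using v→6308, u_from→h, u_to→min, which returns 378480.

Answer: 2077-04-30


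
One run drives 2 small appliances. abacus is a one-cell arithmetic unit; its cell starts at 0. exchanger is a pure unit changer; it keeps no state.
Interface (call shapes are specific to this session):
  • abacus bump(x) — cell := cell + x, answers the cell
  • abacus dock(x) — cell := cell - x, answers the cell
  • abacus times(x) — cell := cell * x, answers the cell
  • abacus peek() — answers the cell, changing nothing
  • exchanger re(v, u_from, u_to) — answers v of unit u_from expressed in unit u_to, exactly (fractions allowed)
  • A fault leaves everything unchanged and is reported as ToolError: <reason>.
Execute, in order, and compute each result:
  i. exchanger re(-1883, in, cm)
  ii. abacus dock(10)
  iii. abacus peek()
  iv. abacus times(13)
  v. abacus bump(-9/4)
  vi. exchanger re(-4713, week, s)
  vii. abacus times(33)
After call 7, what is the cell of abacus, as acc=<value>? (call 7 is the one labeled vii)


% exchanger re v='-1883' u_from='in' u_to='cm'
:: -239141/50
% abacus dock x='10'
:: -10
% abacus peek
:: -10
% abacus times x='13'
:: -130
% abacus bump x='-9/4'
:: -529/4
% exchanger re v='-4713' u_from='week' u_to='s'
:: -2850422400
% abacus times x='33'
:: -17457/4

Answer: acc=-17457/4


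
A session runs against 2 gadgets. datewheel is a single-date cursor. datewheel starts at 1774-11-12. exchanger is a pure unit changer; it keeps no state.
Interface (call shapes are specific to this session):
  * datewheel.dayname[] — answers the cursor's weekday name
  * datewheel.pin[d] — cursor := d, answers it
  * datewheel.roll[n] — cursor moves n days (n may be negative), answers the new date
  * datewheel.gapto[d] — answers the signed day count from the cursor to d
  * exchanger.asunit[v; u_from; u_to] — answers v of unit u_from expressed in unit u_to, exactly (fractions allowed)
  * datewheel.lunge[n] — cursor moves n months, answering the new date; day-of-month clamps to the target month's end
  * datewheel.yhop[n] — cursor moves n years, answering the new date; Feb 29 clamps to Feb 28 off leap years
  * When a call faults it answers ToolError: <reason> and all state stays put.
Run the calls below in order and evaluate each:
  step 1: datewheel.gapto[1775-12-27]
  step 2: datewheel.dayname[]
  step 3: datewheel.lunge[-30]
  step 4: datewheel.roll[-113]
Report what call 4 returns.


Answer: 1772-01-20

Derivation:
I call datewheel.gapto on d=1775-12-27, which returns 410.
Using datewheel.dayname, — result: Saturday.
Next I call datewheel.lunge on n=-30, → 1772-05-12.
Now I run datewheel.roll on n=-113, yielding 1772-01-20.


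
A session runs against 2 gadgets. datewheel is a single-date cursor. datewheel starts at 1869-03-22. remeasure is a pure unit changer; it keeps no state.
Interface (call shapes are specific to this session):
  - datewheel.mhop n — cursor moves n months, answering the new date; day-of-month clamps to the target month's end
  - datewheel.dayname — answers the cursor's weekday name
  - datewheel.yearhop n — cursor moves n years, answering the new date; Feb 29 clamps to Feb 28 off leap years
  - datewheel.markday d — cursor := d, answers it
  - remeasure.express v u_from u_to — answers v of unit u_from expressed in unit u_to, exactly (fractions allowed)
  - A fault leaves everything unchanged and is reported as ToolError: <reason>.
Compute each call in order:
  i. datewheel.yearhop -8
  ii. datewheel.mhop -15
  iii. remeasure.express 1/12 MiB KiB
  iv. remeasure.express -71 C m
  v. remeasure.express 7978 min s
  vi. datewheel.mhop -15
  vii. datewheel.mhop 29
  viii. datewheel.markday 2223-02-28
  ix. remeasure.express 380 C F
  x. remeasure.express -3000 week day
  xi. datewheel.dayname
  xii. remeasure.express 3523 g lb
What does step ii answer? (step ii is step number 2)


==> datewheel.yearhop(n: -8)
<== 1861-03-22
==> datewheel.mhop(n: -15)
<== 1859-12-22
==> remeasure.express(v: 1/12, u_from: MiB, u_to: KiB)
<== 256/3
==> remeasure.express(v: -71, u_from: C, u_to: m)
<== ToolError: incompatible units
==> remeasure.express(v: 7978, u_from: min, u_to: s)
<== 478680
==> datewheel.mhop(n: -15)
<== 1858-09-22
==> datewheel.mhop(n: 29)
<== 1861-02-22
==> datewheel.markday(d: 2223-02-28)
<== 2223-02-28
==> remeasure.express(v: 380, u_from: C, u_to: F)
<== 716
==> remeasure.express(v: -3000, u_from: week, u_to: day)
<== -21000
==> datewheel.dayname()
<== Friday
==> remeasure.express(v: 3523, u_from: g, u_to: lb)
<== 352300000/45359237

Answer: 1859-12-22


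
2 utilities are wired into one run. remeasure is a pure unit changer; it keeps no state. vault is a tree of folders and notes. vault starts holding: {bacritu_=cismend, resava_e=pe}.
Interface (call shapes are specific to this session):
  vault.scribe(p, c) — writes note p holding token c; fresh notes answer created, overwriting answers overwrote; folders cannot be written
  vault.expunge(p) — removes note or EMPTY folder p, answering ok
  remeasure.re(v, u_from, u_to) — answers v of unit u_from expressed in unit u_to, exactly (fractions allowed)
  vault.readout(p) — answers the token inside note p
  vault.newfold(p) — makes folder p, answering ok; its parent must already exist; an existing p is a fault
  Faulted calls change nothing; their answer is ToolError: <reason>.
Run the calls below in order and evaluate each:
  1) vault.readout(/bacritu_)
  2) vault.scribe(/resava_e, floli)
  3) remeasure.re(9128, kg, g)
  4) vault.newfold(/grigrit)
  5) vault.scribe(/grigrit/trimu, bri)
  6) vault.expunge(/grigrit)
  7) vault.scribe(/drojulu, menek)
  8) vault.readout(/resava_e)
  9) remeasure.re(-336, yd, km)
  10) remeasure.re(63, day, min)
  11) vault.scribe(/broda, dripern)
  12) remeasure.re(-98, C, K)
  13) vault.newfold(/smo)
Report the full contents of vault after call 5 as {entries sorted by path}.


Answer: {bacritu_=cismend, grigrit/, grigrit/trimu=bri, resava_e=floli}

Derivation:
;; 1. vault.readout(p→/bacritu_) : cismend
;; 2. vault.scribe(p→/resava_e, c→floli) : overwrote
;; 3. remeasure.re(v→9128, u_from→kg, u_to→g) : 9128000
;; 4. vault.newfold(p→/grigrit) : ok
;; 5. vault.scribe(p→/grigrit/trimu, c→bri) : created
;; 6. vault.expunge(p→/grigrit) : ToolError: not empty
;; 7. vault.scribe(p→/drojulu, c→menek) : created
;; 8. vault.readout(p→/resava_e) : floli
;; 9. remeasure.re(v→-336, u_from→yd, u_to→km) : -24003/78125
;; 10. remeasure.re(v→63, u_from→day, u_to→min) : 90720
;; 11. vault.scribe(p→/broda, c→dripern) : created
;; 12. remeasure.re(v→-98, u_from→C, u_to→K) : 3503/20
;; 13. vault.newfold(p→/smo) : ok
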